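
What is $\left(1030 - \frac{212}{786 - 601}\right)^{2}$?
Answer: $\frac{36228554244}{34225} \approx 1.0585 \cdot 10^{6}$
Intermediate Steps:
$\left(1030 - \frac{212}{786 - 601}\right)^{2} = \left(1030 - \frac{212}{185}\right)^{2} = \left(\frac{190338}{185}\right)^{2} = \frac{36228554244}{34225}$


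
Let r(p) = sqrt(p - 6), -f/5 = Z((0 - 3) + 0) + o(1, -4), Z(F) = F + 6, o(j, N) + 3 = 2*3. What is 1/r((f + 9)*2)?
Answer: -I*sqrt(3)/12 ≈ -0.14434*I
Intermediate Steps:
o(j, N) = 3 (o(j, N) = -3 + 2*3 = -3 + 6 = 3)
Z(F) = 6 + F
f = -30 (f = -5*((6 + ((0 - 3) + 0)) + 3) = -5*((6 + (-3 + 0)) + 3) = -5*((6 - 3) + 3) = -5*(3 + 3) = -5*6 = -30)
r(p) = sqrt(-6 + p)
1/r((f + 9)*2) = 1/(sqrt(-6 + (-30 + 9)*2)) = 1/(sqrt(-6 - 21*2)) = 1/(sqrt(-6 - 42)) = 1/(sqrt(-48)) = 1/(4*I*sqrt(3)) = -I*sqrt(3)/12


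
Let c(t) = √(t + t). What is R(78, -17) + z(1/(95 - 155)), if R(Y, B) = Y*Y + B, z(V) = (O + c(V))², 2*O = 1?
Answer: 364033/60 + I*√30/30 ≈ 6067.2 + 0.18257*I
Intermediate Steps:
O = ½ (O = (½)*1 = ½ ≈ 0.50000)
c(t) = √2*√t (c(t) = √(2*t) = √2*√t)
z(V) = (½ + √2*√V)²
R(Y, B) = B + Y² (R(Y, B) = Y² + B = B + Y²)
R(78, -17) + z(1/(95 - 155)) = (-17 + 78²) + (1 + 2*√2*√(1/(95 - 155)))²/4 = (-17 + 6084) + (1 + 2*√2*√(1/(-60)))²/4 = 6067 + (1 + 2*√2*√(-1/60))²/4 = 6067 + (1 + 2*√2*(I*√15/30))²/4 = 6067 + (1 + I*√30/15)²/4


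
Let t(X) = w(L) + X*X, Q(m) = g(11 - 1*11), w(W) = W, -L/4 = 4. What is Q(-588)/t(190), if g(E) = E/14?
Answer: 0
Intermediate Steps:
L = -16 (L = -4*4 = -16)
g(E) = E/14 (g(E) = E*(1/14) = E/14)
Q(m) = 0 (Q(m) = (11 - 1*11)/14 = (11 - 11)/14 = (1/14)*0 = 0)
t(X) = -16 + X² (t(X) = -16 + X*X = -16 + X²)
Q(-588)/t(190) = 0/(-16 + 190²) = 0/(-16 + 36100) = 0/36084 = 0*(1/36084) = 0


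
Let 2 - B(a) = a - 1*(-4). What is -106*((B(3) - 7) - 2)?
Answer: 1484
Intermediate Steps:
B(a) = -2 - a (B(a) = 2 - (a - 1*(-4)) = 2 - (a + 4) = 2 - (4 + a) = 2 + (-4 - a) = -2 - a)
-106*((B(3) - 7) - 2) = -106*(((-2 - 1*3) - 7) - 2) = -106*(((-2 - 3) - 7) - 2) = -106*((-5 - 7) - 2) = -106*(-12 - 2) = -106*(-14) = 1484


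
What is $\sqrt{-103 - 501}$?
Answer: $2 i \sqrt{151} \approx 24.576 i$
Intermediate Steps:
$\sqrt{-103 - 501} = \sqrt{-604} = 2 i \sqrt{151}$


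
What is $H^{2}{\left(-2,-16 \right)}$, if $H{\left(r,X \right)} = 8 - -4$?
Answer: $144$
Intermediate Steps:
$H{\left(r,X \right)} = 12$ ($H{\left(r,X \right)} = 8 + 4 = 12$)
$H^{2}{\left(-2,-16 \right)} = 12^{2} = 144$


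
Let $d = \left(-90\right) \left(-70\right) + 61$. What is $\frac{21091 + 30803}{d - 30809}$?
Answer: $- \frac{25947}{12224} \approx -2.1226$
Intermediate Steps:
$d = 6361$ ($d = 6300 + 61 = 6361$)
$\frac{21091 + 30803}{d - 30809} = \frac{21091 + 30803}{6361 - 30809} = \frac{51894}{-24448} = 51894 \left(- \frac{1}{24448}\right) = - \frac{25947}{12224}$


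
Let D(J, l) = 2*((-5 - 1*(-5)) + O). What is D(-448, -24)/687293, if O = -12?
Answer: -24/687293 ≈ -3.4920e-5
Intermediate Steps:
D(J, l) = -24 (D(J, l) = 2*((-5 - 1*(-5)) - 12) = 2*((-5 + 5) - 12) = 2*(0 - 12) = 2*(-12) = -24)
D(-448, -24)/687293 = -24/687293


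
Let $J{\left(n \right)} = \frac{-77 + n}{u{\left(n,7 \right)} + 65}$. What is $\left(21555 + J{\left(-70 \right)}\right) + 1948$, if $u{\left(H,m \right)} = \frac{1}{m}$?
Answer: $\frac{3572113}{152} \approx 23501.0$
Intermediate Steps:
$J{\left(n \right)} = - \frac{539}{456} + \frac{7 n}{456}$ ($J{\left(n \right)} = \frac{-77 + n}{\frac{1}{7} + 65} = \frac{-77 + n}{\frac{456}{7}} = \left(-77 + n\right) \frac{7}{456} = - \frac{539}{456} + \frac{7 n}{456}$)
$\left(21555 + J{\left(-70 \right)}\right) + 1948 = \left(21555 + \left(- \frac{539}{456} + \frac{7}{456} \left(-70\right)\right)\right) + 1948 = \left(21555 - \frac{343}{152}\right) + 1948 = \frac{3276017}{152} + 1948 = \frac{3572113}{152}$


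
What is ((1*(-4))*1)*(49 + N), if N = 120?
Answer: -676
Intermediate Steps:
((1*(-4))*1)*(49 + N) = ((1*(-4))*1)*(49 + 120) = -4*1*169 = -4*169 = -676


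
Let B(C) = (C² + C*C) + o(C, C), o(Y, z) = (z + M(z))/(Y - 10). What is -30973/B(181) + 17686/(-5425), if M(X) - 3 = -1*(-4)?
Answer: -9075791219/2431365650 ≈ -3.7328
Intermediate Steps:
M(X) = 7 (M(X) = 3 - 1*(-4) = 3 + 4 = 7)
o(Y, z) = (7 + z)/(-10 + Y) (o(Y, z) = (z + 7)/(Y - 10) = (7 + z)/(-10 + Y))
B(C) = 2*C² + (7 + C)/(-10 + C) (B(C) = (C² + C*C) + (7 + C)/(-10 + C) = (C² + C²) + (7 + C)/(-10 + C) = 2*C² + (7 + C)/(-10 + C))
-30973/B(181) + 17686/(-5425) = -30973*(-10 + 181)/(7 + 181 + 2*181²*(-10 + 181)) + 17686/(-5425) = -30973*171/(7 + 181 + 2*32761*171) + 17686*(-1/5425) = -30973*171/(7 + 181 + 11204262) - 17686/5425 = -30973/((1/171)*11204450) - 17686/5425 = -30973/11204450/171 - 17686/5425 = -30973*171/11204450 - 17686/5425 = -5296383/11204450 - 17686/5425 = -9075791219/2431365650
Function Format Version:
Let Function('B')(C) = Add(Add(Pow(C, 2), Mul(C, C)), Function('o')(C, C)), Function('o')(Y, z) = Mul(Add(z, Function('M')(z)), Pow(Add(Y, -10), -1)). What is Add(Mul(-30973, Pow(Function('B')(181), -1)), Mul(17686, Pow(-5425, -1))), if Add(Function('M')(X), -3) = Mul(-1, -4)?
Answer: Rational(-9075791219, 2431365650) ≈ -3.7328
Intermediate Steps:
Function('M')(X) = 7 (Function('M')(X) = Add(3, Mul(-1, -4)) = Add(3, 4) = 7)
Function('o')(Y, z) = Mul(Pow(Add(-10, Y), -1), Add(7, z)) (Function('o')(Y, z) = Mul(Add(z, 7), Pow(Add(Y, -10), -1)) = Mul(Add(7, z), Pow(Add(-10, Y), -1)) = Mul(Pow(Add(-10, Y), -1), Add(7, z)))
Function('B')(C) = Add(Mul(2, Pow(C, 2)), Mul(Pow(Add(-10, C), -1), Add(7, C))) (Function('B')(C) = Add(Add(Pow(C, 2), Mul(C, C)), Mul(Pow(Add(-10, C), -1), Add(7, C))) = Add(Add(Pow(C, 2), Pow(C, 2)), Mul(Pow(Add(-10, C), -1), Add(7, C))) = Add(Mul(2, Pow(C, 2)), Mul(Pow(Add(-10, C), -1), Add(7, C))))
Add(Mul(-30973, Pow(Function('B')(181), -1)), Mul(17686, Pow(-5425, -1))) = Add(Mul(-30973, Pow(Mul(Pow(Add(-10, 181), -1), Add(7, 181, Mul(2, Pow(181, 2), Add(-10, 181)))), -1)), Mul(17686, Pow(-5425, -1))) = Add(Mul(-30973, Pow(Mul(Pow(171, -1), Add(7, 181, Mul(2, 32761, 171))), -1)), Mul(17686, Rational(-1, 5425))) = Add(Mul(-30973, Pow(Mul(Rational(1, 171), Add(7, 181, 11204262)), -1)), Rational(-17686, 5425)) = Add(Mul(-30973, Pow(Mul(Rational(1, 171), 11204450), -1)), Rational(-17686, 5425)) = Add(Mul(-30973, Pow(Rational(11204450, 171), -1)), Rational(-17686, 5425)) = Add(Mul(-30973, Rational(171, 11204450)), Rational(-17686, 5425)) = Add(Rational(-5296383, 11204450), Rational(-17686, 5425)) = Rational(-9075791219, 2431365650)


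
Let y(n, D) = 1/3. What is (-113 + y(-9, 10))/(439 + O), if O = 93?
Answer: -169/798 ≈ -0.21178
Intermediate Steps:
y(n, D) = 1/3
(-113 + y(-9, 10))/(439 + O) = (-113 + 1/3)/(439 + 93) = -338/3/532 = -338/3*1/532 = -169/798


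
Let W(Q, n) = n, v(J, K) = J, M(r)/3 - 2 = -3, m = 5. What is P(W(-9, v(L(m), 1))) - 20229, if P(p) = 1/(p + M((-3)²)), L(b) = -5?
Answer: -161833/8 ≈ -20229.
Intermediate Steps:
M(r) = -3 (M(r) = 6 + 3*(-3) = 6 - 9 = -3)
P(p) = 1/(-3 + p) (P(p) = 1/(p - 3) = 1/(-3 + p))
P(W(-9, v(L(m), 1))) - 20229 = 1/(-3 - 5) - 20229 = 1/(-8) - 20229 = -⅛ - 20229 = -161833/8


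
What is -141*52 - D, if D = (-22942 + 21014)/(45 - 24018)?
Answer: -175771964/23973 ≈ -7332.1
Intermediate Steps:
D = 1928/23973 (D = -1928/(-23973) = -1928*(-1/23973) = 1928/23973 ≈ 0.080424)
-141*52 - D = -141*52 - 1*1928/23973 = -7332 - 1928/23973 = -175771964/23973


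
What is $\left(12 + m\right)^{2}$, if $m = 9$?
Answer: $441$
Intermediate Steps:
$\left(12 + m\right)^{2} = \left(12 + 9\right)^{2} = 21^{2} = 441$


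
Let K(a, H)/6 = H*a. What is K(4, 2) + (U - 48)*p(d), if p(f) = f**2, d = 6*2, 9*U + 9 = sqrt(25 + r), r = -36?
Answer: -7008 + 16*I*sqrt(11) ≈ -7008.0 + 53.066*I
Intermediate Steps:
K(a, H) = 6*H*a (K(a, H) = 6*(H*a) = 6*H*a)
U = -1 + I*sqrt(11)/9 (U = -1 + sqrt(25 - 36)/9 = -1 + sqrt(-11)/9 = -1 + (I*sqrt(11))/9 = -1 + I*sqrt(11)/9 ≈ -1.0 + 0.36851*I)
d = 12
K(4, 2) + (U - 48)*p(d) = 6*2*4 + ((-1 + I*sqrt(11)/9) - 48)*12**2 = 48 + (-49 + I*sqrt(11)/9)*144 = 48 + (-7056 + 16*I*sqrt(11)) = -7008 + 16*I*sqrt(11)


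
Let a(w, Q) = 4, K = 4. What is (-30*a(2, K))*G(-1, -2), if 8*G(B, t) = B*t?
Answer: -30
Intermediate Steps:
G(B, t) = B*t/8 (G(B, t) = (B*t)/8 = B*t/8)
(-30*a(2, K))*G(-1, -2) = (-30*4)*((⅛)*(-1)*(-2)) = -120*¼ = -30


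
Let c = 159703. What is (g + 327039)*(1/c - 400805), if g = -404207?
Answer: 4939505230211552/159703 ≈ 3.0929e+10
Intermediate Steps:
(g + 327039)*(1/c - 400805) = (-404207 + 327039)*(1/159703 - 400805) = -77168*(1/159703 - 400805) = -77168*(-64009760914/159703) = 4939505230211552/159703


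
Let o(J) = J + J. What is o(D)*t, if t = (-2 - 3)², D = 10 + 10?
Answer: 1000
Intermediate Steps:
D = 20
o(J) = 2*J
t = 25 (t = (-5)² = 25)
o(D)*t = (2*20)*25 = 40*25 = 1000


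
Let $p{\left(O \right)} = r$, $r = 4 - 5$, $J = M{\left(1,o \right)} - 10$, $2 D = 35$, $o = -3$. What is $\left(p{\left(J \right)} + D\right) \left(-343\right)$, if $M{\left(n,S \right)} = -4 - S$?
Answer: $- \frac{11319}{2} \approx -5659.5$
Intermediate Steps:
$D = \frac{35}{2}$ ($D = \frac{1}{2} \cdot 35 = \frac{35}{2} \approx 17.5$)
$J = -11$ ($J = \left(-4 - -3\right) - 10 = \left(-4 + 3\right) - 10 = -1 - 10 = -11$)
$r = -1$ ($r = 4 - 5 = -1$)
$p{\left(O \right)} = -1$
$\left(p{\left(J \right)} + D\right) \left(-343\right) = \left(-1 + \frac{35}{2}\right) \left(-343\right) = \frac{33}{2} \left(-343\right) = - \frac{11319}{2}$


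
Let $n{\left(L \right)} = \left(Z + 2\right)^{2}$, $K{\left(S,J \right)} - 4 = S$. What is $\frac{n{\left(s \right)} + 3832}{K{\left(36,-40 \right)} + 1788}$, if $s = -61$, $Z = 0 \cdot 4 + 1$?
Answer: $\frac{3841}{1828} \approx 2.1012$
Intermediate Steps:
$Z = 1$ ($Z = 0 + 1 = 1$)
$K{\left(S,J \right)} = 4 + S$
$n{\left(L \right)} = 9$ ($n{\left(L \right)} = \left(1 + 2\right)^{2} = 3^{2} = 9$)
$\frac{n{\left(s \right)} + 3832}{K{\left(36,-40 \right)} + 1788} = \frac{9 + 3832}{\left(4 + 36\right) + 1788} = \frac{3841}{40 + 1788} = \frac{3841}{1828}$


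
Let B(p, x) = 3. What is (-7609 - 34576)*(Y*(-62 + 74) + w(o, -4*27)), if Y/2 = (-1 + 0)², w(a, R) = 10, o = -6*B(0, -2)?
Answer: -1434290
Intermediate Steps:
o = -18 (o = -6*3 = -18)
Y = 2 (Y = 2*(-1 + 0)² = 2*(-1)² = 2*1 = 2)
(-7609 - 34576)*(Y*(-62 + 74) + w(o, -4*27)) = (-7609 - 34576)*(2*(-62 + 74) + 10) = -42185*(2*12 + 10) = -42185*(24 + 10) = -42185*34 = -1434290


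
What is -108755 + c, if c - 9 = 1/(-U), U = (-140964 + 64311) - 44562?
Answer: -13181646389/121215 ≈ -1.0875e+5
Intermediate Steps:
U = -121215 (U = -76653 - 44562 = -121215)
c = 1090936/121215 (c = 9 + 1/(-1*(-121215)) = 9 + 1/121215 = 1090936/121215 ≈ 9.0000)
-108755 + c = -108755 + 1090936/121215 = -13181646389/121215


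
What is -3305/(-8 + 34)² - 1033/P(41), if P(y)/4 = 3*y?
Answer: -145273/20787 ≈ -6.9886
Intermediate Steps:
P(y) = 12*y (P(y) = 4*(3*y) = 12*y)
-3305/(-8 + 34)² - 1033/P(41) = -3305/(-8 + 34)² - 1033/(12*41) = -3305/(26²) - 1033/492 = -3305/676 - 1033*1/492 = -3305*1/676 - 1033/492 = -3305/676 - 1033/492 = -145273/20787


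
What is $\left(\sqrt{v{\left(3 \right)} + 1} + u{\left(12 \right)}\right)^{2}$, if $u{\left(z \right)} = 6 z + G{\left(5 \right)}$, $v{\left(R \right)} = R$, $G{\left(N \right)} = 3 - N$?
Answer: $5184$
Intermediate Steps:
$u{\left(z \right)} = -2 + 6 z$ ($u{\left(z \right)} = 6 z + \left(3 - 5\right) = 6 z - 2 = -2 + 6 z$)
$\left(\sqrt{v{\left(3 \right)} + 1} + u{\left(12 \right)}\right)^{2} = \left(\sqrt{3 + 1} + \left(-2 + 6 \cdot 12\right)\right)^{2} = \left(\sqrt{4} + \left(-2 + 72\right)\right)^{2} = \left(2 + 70\right)^{2} = 72^{2} = 5184$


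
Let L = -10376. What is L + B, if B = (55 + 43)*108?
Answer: 208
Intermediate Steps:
B = 10584 (B = 98*108 = 10584)
L + B = -10376 + 10584 = 208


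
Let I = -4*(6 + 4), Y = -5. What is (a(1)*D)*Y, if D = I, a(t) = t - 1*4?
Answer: -600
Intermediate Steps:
a(t) = -4 + t (a(t) = t - 4 = -4 + t)
I = -40 (I = -4*10 = -40)
D = -40
(a(1)*D)*Y = ((-4 + 1)*(-40))*(-5) = -3*(-40)*(-5) = 120*(-5) = -600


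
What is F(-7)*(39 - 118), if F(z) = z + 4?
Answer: 237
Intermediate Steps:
F(z) = 4 + z
F(-7)*(39 - 118) = (4 - 7)*(39 - 118) = -3*(-79) = 237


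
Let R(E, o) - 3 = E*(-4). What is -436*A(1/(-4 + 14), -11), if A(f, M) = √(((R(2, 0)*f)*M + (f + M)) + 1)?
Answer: -436*I*√110/5 ≈ -914.56*I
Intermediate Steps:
R(E, o) = 3 - 4*E (R(E, o) = 3 + E*(-4) = 3 - 4*E)
A(f, M) = √(1 + M + f - 5*M*f) (A(f, M) = √((((3 - 4*2)*f)*M + (f + M)) + 1) = √((((3 - 8)*f)*M + (M + f)) + 1) = √(((-5*f)*M + (M + f)) + 1) = √((-5*M*f + (M + f)) + 1) = √((M + f - 5*M*f) + 1) = √(1 + M + f - 5*M*f))
-436*A(1/(-4 + 14), -11) = -436*√(1 - 11 + 1/(-4 + 14) - 5*(-11)/(-4 + 14)) = -436*√(1 - 11 + 1/10 - 5*(-11)/10) = -436*√(1 - 11 + ⅒ - 5*(-11)*⅒) = -436*√(1 - 11 + ⅒ + 11/2) = -436*I*√110/5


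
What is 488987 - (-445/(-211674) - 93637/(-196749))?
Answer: 6788216490806873/13882215942 ≈ 4.8899e+5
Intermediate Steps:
488987 - (-445/(-211674) - 93637/(-196749)) = 488987 - (-445*(-1/211674) - 93637*(-1/196749)) = 488987 - (445/211674 + 93637/196749) = 488987 - 1*6636023881/13882215942 = 488987 - 6636023881/13882215942 = 6788216490806873/13882215942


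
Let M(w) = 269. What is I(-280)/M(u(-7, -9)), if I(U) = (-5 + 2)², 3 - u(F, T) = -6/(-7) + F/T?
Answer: 9/269 ≈ 0.033457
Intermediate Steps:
u(F, T) = 15/7 - F/T (u(F, T) = 3 - (-6/(-7) + F/T) = 3 - (-6*(-⅐) + F/T) = 3 - (6/7 + F/T) = 3 + (-6/7 - F/T) = 15/7 - F/T)
I(U) = 9 (I(U) = (-3)² = 9)
I(-280)/M(u(-7, -9)) = 9/269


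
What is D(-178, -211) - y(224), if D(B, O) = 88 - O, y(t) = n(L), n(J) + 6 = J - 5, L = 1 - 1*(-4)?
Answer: 305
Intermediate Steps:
L = 5 (L = 1 + 4 = 5)
n(J) = -11 + J (n(J) = -6 + (J - 5) = -6 + (-5 + J) = -11 + J)
y(t) = -6 (y(t) = -11 + 5 = -6)
D(-178, -211) - y(224) = (88 - 1*(-211)) - 1*(-6) = (88 + 211) + 6 = 299 + 6 = 305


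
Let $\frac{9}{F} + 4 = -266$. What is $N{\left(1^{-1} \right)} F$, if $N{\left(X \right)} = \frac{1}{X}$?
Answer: $- \frac{1}{30} \approx -0.033333$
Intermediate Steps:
$F = - \frac{1}{30}$ ($F = \frac{9}{-4 - 266} = \frac{9}{-270} = 9 \left(- \frac{1}{270}\right) = - \frac{1}{30} \approx -0.033333$)
$N{\left(1^{-1} \right)} F = \frac{1}{1^{-1}} \left(- \frac{1}{30}\right) = 1^{-1} \left(- \frac{1}{30}\right) = 1 \left(- \frac{1}{30}\right) = - \frac{1}{30}$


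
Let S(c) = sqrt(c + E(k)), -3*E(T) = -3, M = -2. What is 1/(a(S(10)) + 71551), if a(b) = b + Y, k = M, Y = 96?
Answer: 71647/5133292598 - sqrt(11)/5133292598 ≈ 1.3957e-5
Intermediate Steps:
k = -2
E(T) = 1 (E(T) = -1/3*(-3) = 1)
S(c) = sqrt(1 + c) (S(c) = sqrt(c + 1) = sqrt(1 + c))
a(b) = 96 + b (a(b) = b + 96 = 96 + b)
1/(a(S(10)) + 71551) = 1/((96 + sqrt(1 + 10)) + 71551) = 1/((96 + sqrt(11)) + 71551) = 1/(71647 + sqrt(11))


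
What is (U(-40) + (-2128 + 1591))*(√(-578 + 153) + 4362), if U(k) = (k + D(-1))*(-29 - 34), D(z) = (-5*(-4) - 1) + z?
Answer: 3703338 + 4245*I*√17 ≈ 3.7033e+6 + 17503.0*I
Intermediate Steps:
D(z) = 19 + z (D(z) = (20 - 1) + z = 19 + z)
U(k) = -1134 - 63*k (U(k) = (k + (19 - 1))*(-29 - 34) = (k + 18)*(-63) = (18 + k)*(-63) = -1134 - 63*k)
(U(-40) + (-2128 + 1591))*(√(-578 + 153) + 4362) = ((-1134 - 63*(-40)) + (-2128 + 1591))*(√(-578 + 153) + 4362) = ((-1134 + 2520) - 537)*(√(-425) + 4362) = (1386 - 537)*(5*I*√17 + 4362) = 849*(4362 + 5*I*√17) = 3703338 + 4245*I*√17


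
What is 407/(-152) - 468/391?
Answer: -230273/59432 ≈ -3.8746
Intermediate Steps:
407/(-152) - 468/391 = 407*(-1/152) - 468*1/391 = -407/152 - 468/391 = -230273/59432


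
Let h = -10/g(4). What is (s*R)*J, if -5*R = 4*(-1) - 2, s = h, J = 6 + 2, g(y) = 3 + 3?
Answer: -16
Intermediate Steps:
g(y) = 6
J = 8
h = -5/3 (h = -10/6 = -10*⅙ = -5/3 ≈ -1.6667)
s = -5/3 ≈ -1.6667
R = 6/5 (R = -(4*(-1) - 2)/5 = -(-4 - 2)/5 = -⅕*(-6) = 6/5 ≈ 1.2000)
(s*R)*J = -5/3*6/5*8 = -2*8 = -16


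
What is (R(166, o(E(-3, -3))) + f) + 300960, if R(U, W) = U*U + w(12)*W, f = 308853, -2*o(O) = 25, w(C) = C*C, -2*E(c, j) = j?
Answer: 635569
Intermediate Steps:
E(c, j) = -j/2
w(C) = C²
o(O) = -25/2 (o(O) = -½*25 = -25/2)
R(U, W) = U² + 144*W (R(U, W) = U*U + 12²*W = U² + 144*W)
(R(166, o(E(-3, -3))) + f) + 300960 = ((166² + 144*(-25/2)) + 308853) + 300960 = ((27556 - 1800) + 308853) + 300960 = (25756 + 308853) + 300960 = 334609 + 300960 = 635569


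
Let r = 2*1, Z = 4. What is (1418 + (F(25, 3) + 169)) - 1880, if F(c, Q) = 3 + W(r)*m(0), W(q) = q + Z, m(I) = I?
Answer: -290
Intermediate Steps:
r = 2
W(q) = 4 + q (W(q) = q + 4 = 4 + q)
F(c, Q) = 3 (F(c, Q) = 3 + (4 + 2)*0 = 3 + 6*0 = 3 + 0 = 3)
(1418 + (F(25, 3) + 169)) - 1880 = (1418 + (3 + 169)) - 1880 = (1418 + 172) - 1880 = 1590 - 1880 = -290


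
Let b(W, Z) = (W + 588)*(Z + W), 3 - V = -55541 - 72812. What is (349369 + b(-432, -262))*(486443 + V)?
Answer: 148231112895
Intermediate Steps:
V = 128356 (V = 3 - (-55541 - 72812) = 3 - 1*(-128353) = 3 + 128353 = 128356)
b(W, Z) = (588 + W)*(W + Z)
(349369 + b(-432, -262))*(486443 + V) = (349369 + ((-432)² + 588*(-432) + 588*(-262) - 432*(-262)))*(486443 + 128356) = (349369 + (186624 - 254016 - 154056 + 113184))*614799 = (349369 - 108264)*614799 = 241105*614799 = 148231112895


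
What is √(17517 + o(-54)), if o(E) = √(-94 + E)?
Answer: √(17517 + 2*I*√37) ≈ 132.35 + 0.046*I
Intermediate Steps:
√(17517 + o(-54)) = √(17517 + √(-94 - 54)) = √(17517 + √(-148)) = √(17517 + 2*I*√37)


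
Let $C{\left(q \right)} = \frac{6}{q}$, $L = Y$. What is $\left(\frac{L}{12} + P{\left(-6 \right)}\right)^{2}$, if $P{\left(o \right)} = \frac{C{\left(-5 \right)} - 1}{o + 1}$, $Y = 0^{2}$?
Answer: $\frac{121}{625} \approx 0.1936$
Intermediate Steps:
$Y = 0$
$L = 0$
$P{\left(o \right)} = - \frac{11}{5 \left(1 + o\right)}$ ($P{\left(o \right)} = \frac{\frac{6}{-5} - 1}{o + 1} = \frac{6 \left(- \frac{1}{5}\right) - 1}{1 + o} = \frac{- \frac{6}{5} - 1}{1 + o} = - \frac{11}{5 \left(1 + o\right)}$)
$\left(\frac{L}{12} + P{\left(-6 \right)}\right)^{2} = \left(\frac{0}{12} - \frac{11}{5 + 5 \left(-6\right)}\right)^{2} = \left(0 \cdot \frac{1}{12} - \frac{11}{5 - 30}\right)^{2} = \left(0 - \frac{11}{-25}\right)^{2} = \left(0 - - \frac{11}{25}\right)^{2} = \left(0 + \frac{11}{25}\right)^{2} = \left(\frac{11}{25}\right)^{2} = \frac{121}{625}$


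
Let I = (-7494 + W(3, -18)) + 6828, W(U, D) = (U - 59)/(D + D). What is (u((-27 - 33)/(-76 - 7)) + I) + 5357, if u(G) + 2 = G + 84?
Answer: 3567133/747 ≈ 4775.3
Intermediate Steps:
W(U, D) = (-59 + U)/(2*D) (W(U, D) = (-59 + U)/((2*D)) = (-59 + U)*(1/(2*D)) = (-59 + U)/(2*D))
u(G) = 82 + G (u(G) = -2 + (G + 84) = -2 + (84 + G) = 82 + G)
I = -5980/9 (I = (-7494 + (½)*(-59 + 3)/(-18)) + 6828 = (-7494 + (½)*(-1/18)*(-56)) + 6828 = (-7494 + 14/9) + 6828 = -67432/9 + 6828 = -5980/9 ≈ -664.44)
(u((-27 - 33)/(-76 - 7)) + I) + 5357 = ((82 + (-27 - 33)/(-76 - 7)) - 5980/9) + 5357 = ((82 - 60/(-83)) - 5980/9) + 5357 = ((82 - 60*(-1/83)) - 5980/9) + 5357 = ((82 + 60/83) - 5980/9) + 5357 = (6866/83 - 5980/9) + 5357 = -434546/747 + 5357 = 3567133/747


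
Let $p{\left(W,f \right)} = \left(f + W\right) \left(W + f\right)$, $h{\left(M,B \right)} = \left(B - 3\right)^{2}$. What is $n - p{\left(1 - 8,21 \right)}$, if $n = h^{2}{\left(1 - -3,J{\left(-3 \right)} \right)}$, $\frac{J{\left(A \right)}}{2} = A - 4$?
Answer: $83325$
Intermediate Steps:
$J{\left(A \right)} = -8 + 2 A$ ($J{\left(A \right)} = 2 \left(A - 4\right) = 2 \left(-4 + A\right) = -8 + 2 A$)
$h{\left(M,B \right)} = \left(-3 + B\right)^{2}$
$p{\left(W,f \right)} = \left(W + f\right)^{2}$ ($p{\left(W,f \right)} = \left(W + f\right) \left(W + f\right) = \left(W + f\right)^{2}$)
$n = 83521$ ($n = \left(\left(-3 + \left(-8 + 2 \left(-3\right)\right)\right)^{2}\right)^{2} = \left(\left(-3 - 14\right)^{2}\right)^{2} = \left(\left(-17\right)^{2}\right)^{2} = 289^{2} = 83521$)
$n - p{\left(1 - 8,21 \right)} = 83521 - \left(\left(1 - 8\right) + 21\right)^{2} = 83521 - \left(-7 + 21\right)^{2} = 83521 - 14^{2} = 83521 - 196 = 83325$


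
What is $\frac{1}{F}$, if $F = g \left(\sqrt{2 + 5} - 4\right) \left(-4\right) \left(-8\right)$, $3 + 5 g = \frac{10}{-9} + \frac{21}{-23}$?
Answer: $\frac{23}{1664} + \frac{23 \sqrt{7}}{6656} \approx 0.022965$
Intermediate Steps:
$g = - \frac{208}{207}$ ($g = - \frac{3}{5} + \frac{\frac{10}{-9} + \frac{21}{-23}}{5} = - \frac{3}{5} + \frac{10 \left(- \frac{1}{9}\right) + 21 \left(- \frac{1}{23}\right)}{5} = - \frac{3}{5} + \frac{- \frac{10}{9} - \frac{21}{23}}{5} = - \frac{3}{5} + \frac{1}{5} \left(- \frac{419}{207}\right) = - \frac{3}{5} - \frac{419}{1035} = - \frac{208}{207} \approx -1.0048$)
$F = \frac{26624}{207} - \frac{6656 \sqrt{7}}{207}$ ($F = - \frac{208 \left(\sqrt{2 + 5} - 4\right) \left(-4\right)}{207} \left(-8\right) = - \frac{208 \left(\sqrt{7} - 4\right) \left(-4\right)}{207} \left(-8\right) = - \frac{208 \left(-4 + \sqrt{7}\right) \left(-4\right)}{207} \left(-8\right) = - \frac{208 \left(16 - 4 \sqrt{7}\right)}{207} \left(-8\right) = \left(- \frac{3328}{207} + \frac{832 \sqrt{7}}{207}\right) \left(-8\right) = \frac{26624}{207} - \frac{6656 \sqrt{7}}{207} \approx 43.545$)
$\frac{1}{F} = \frac{1}{\frac{26624}{207} - \frac{6656 \sqrt{7}}{207}}$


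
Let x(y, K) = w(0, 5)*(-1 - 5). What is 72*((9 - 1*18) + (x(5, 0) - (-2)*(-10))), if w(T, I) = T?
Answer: -2088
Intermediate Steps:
x(y, K) = 0 (x(y, K) = 0*(-1 - 5) = 0*(-6) = 0)
72*((9 - 1*18) + (x(5, 0) - (-2)*(-10))) = 72*((9 - 1*18) + (0 - (-2)*(-10))) = 72*((9 - 18) + (0 - 1*20)) = 72*(-9 + (0 - 20)) = 72*(-9 - 20) = 72*(-29) = -2088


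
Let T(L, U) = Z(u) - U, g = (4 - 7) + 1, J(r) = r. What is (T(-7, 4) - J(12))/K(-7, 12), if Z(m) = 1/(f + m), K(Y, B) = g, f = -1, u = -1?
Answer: 33/4 ≈ 8.2500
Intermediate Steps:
g = -2 (g = -3 + 1 = -2)
K(Y, B) = -2
Z(m) = 1/(-1 + m)
T(L, U) = -½ - U (T(L, U) = 1/(-1 - 1) - U = 1/(-2) - U = -½ - U)
(T(-7, 4) - J(12))/K(-7, 12) = ((-½ - 1*4) - 1*12)/(-2) = ((-½ - 4) - 12)*(-½) = (-9/2 - 12)*(-½) = -33/2*(-½) = 33/4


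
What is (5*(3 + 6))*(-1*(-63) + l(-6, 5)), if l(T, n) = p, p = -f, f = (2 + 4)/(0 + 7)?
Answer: 19575/7 ≈ 2796.4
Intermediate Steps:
f = 6/7 ≈ 0.85714
p = -6/7 (p = -1*6/7 = -6/7 ≈ -0.85714)
l(T, n) = -6/7
(5*(3 + 6))*(-1*(-63) + l(-6, 5)) = (5*(3 + 6))*(-1*(-63) - 6/7) = (5*9)*(63 - 6/7) = 45*(435/7) = 19575/7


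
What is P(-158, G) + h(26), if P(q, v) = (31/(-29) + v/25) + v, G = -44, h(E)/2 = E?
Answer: 3749/725 ≈ 5.1710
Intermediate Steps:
h(E) = 2*E
P(q, v) = -31/29 + 26*v/25 (P(q, v) = (31*(-1/29) + v*(1/25)) + v = (-31/29 + v/25) + v = -31/29 + 26*v/25)
P(-158, G) + h(26) = (-31/29 + (26/25)*(-44)) + 2*26 = (-31/29 - 1144/25) + 52 = -33951/725 + 52 = 3749/725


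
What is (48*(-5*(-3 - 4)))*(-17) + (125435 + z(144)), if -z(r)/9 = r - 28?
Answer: 95831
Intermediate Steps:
z(r) = 252 - 9*r (z(r) = -9*(r - 28) = -9*(-28 + r) = 252 - 9*r)
(48*(-5*(-3 - 4)))*(-17) + (125435 + z(144)) = (48*(-5*(-3 - 4)))*(-17) + (125435 + (252 - 9*144)) = (48*(-5*(-7)))*(-17) + (125435 + (252 - 1296)) = (48*35)*(-17) + (125435 - 1044) = 1680*(-17) + 124391 = -28560 + 124391 = 95831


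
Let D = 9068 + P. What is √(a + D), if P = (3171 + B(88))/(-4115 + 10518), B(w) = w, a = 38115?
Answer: 2*√483612199806/6403 ≈ 217.22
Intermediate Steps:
P = 3259/6403 (P = (3171 + 88)/(-4115 + 10518) = 3259/6403 ≈ 0.50898)
D = 58065663/6403 (D = 9068 + 3259/6403 = 58065663/6403 ≈ 9068.5)
√(a + D) = √(38115 + 58065663/6403) = √(302116008/6403) = 2*√483612199806/6403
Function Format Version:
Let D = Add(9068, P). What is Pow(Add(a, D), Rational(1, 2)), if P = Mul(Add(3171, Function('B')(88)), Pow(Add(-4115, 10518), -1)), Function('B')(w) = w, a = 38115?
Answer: Mul(Rational(2, 6403), Pow(483612199806, Rational(1, 2))) ≈ 217.22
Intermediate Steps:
P = Rational(3259, 6403) (P = Mul(Add(3171, 88), Pow(Add(-4115, 10518), -1)) = Mul(3259, Pow(6403, -1)) = Mul(3259, Rational(1, 6403)) = Rational(3259, 6403) ≈ 0.50898)
D = Rational(58065663, 6403) (D = Add(9068, Rational(3259, 6403)) = Rational(58065663, 6403) ≈ 9068.5)
Pow(Add(a, D), Rational(1, 2)) = Pow(Add(38115, Rational(58065663, 6403)), Rational(1, 2)) = Pow(Rational(302116008, 6403), Rational(1, 2)) = Mul(Rational(2, 6403), Pow(483612199806, Rational(1, 2)))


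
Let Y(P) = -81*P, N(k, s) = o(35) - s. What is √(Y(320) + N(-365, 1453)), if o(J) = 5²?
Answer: 2*I*√6837 ≈ 165.37*I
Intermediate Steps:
o(J) = 25
N(k, s) = 25 - s
√(Y(320) + N(-365, 1453)) = √(-81*320 + (25 - 1*1453)) = √(-25920 + (25 - 1453)) = √(-25920 - 1428) = √(-27348) = 2*I*√6837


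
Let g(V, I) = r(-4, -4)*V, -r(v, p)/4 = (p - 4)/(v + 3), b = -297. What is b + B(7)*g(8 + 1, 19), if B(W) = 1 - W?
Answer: 1431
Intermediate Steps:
r(v, p) = -4*(-4 + p)/(3 + v) (r(v, p) = -4*(p - 4)/(v + 3) = -4*(-4 + p)/(3 + v))
g(V, I) = -32*V (g(V, I) = (4*(4 - 1*(-4))/(3 - 4))*V = (4*(4 + 4)/(-1))*V = (4*(-1)*8)*V = -32*V)
b + B(7)*g(8 + 1, 19) = -297 + (1 - 1*7)*(-32*(8 + 1)) = -297 + (1 - 7)*(-32*9) = -297 - 6*(-288) = -297 + 1728 = 1431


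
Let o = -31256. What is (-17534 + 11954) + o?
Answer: -36836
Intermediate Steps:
(-17534 + 11954) + o = (-17534 + 11954) - 31256 = -5580 - 31256 = -36836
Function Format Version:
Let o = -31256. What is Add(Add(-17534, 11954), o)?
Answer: -36836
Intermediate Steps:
Add(Add(-17534, 11954), o) = Add(Add(-17534, 11954), -31256) = Add(-5580, -31256) = -36836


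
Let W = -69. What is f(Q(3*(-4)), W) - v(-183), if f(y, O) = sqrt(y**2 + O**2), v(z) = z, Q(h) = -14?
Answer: 183 + sqrt(4957) ≈ 253.41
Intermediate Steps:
f(y, O) = sqrt(O**2 + y**2)
f(Q(3*(-4)), W) - v(-183) = sqrt((-69)**2 + (-14)**2) - 1*(-183) = sqrt(4761 + 196) + 183 = sqrt(4957) + 183 = 183 + sqrt(4957)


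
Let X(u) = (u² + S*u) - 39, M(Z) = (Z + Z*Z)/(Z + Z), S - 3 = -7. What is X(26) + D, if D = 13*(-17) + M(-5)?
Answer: 310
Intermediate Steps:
S = -4 (S = 3 - 7 = -4)
M(Z) = (Z + Z²)/(2*Z) (M(Z) = (Z + Z²)/((2*Z)) = (Z + Z²)*(1/(2*Z)) = (Z + Z²)/(2*Z))
X(u) = -39 + u² - 4*u (X(u) = (u² - 4*u) - 39 = -39 + u² - 4*u)
D = -223 (D = 13*(-17) + (½ + (½)*(-5)) = -221 + (½ - 5/2) = -221 - 2 = -223)
X(26) + D = (-39 + 26² - 4*26) - 223 = (-39 + 676 - 104) - 223 = 533 - 223 = 310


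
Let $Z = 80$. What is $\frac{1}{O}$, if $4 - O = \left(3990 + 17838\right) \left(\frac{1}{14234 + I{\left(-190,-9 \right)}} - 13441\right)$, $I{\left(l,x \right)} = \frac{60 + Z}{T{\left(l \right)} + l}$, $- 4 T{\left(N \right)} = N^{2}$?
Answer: $\frac{13116617}{3848286235241282} \approx 3.4084 \cdot 10^{-9}$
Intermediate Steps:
$T{\left(N \right)} = - \frac{N^{2}}{4}$
$I{\left(l,x \right)} = \frac{140}{l - \frac{l^{2}}{4}}$ ($I{\left(l,x \right)} = \frac{60 + 80}{- \frac{l^{2}}{4} + l} = \frac{140}{l - \frac{l^{2}}{4}}$)
$O = \frac{3848286235241282}{13116617}$ ($O = 4 - \left(3990 + 17838\right) \left(\frac{1}{14234 - \frac{560}{\left(-190\right) \left(-4 - 190\right)}} - 13441\right) = 4 - 21828 \left(\frac{1}{14234 - - \frac{56}{19 \left(-194\right)}} - 13441\right) = 4 - 21828 \left(\frac{1}{14234 - \left(- \frac{56}{19}\right) \left(- \frac{1}{194}\right)} - 13441\right) = 4 - 21828 \left(\frac{1}{14234 - \frac{28}{1843}} - 13441\right) = 4 - 21828 \left(\frac{1}{\frac{26233234}{1843}} - 13441\right) = 4 - 21828 \left(\frac{1843}{26233234} - 13441\right) = 4 - 21828 \left(- \frac{352600896351}{26233234}\right) = 4 - - \frac{3848286182774814}{13116617} = 4 + \frac{3848286182774814}{13116617} = \frac{3848286235241282}{13116617} \approx 2.9339 \cdot 10^{8}$)
$\frac{1}{O} = \frac{1}{\frac{3848286235241282}{13116617}} = \frac{13116617}{3848286235241282}$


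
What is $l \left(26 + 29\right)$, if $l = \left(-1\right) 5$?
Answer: $-275$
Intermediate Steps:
$l = -5$
$l \left(26 + 29\right) = - 5 \left(26 + 29\right) = \left(-5\right) 55 = -275$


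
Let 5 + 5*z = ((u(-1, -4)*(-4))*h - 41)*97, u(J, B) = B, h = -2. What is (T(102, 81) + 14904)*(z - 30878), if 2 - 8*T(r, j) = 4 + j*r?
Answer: -2239833596/5 ≈ -4.4797e+8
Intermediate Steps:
T(r, j) = -¼ - j*r/8 (T(r, j) = ¼ - (4 + j*r)/8 = ¼ + (-½ - j*r/8) = -¼ - j*r/8)
z = -7086/5 (z = -1 + ((-4*(-4)*(-2) - 41)*97)/5 = -1 + ((16*(-2) - 41)*97)/5 = -1 + ((-32 - 41)*97)/5 = -1 + (-73*97)/5 = -1 + (⅕)*(-7081) = -1 - 7081/5 = -7086/5 ≈ -1417.2)
(T(102, 81) + 14904)*(z - 30878) = ((-¼ - ⅛*81*102) + 14904)*(-7086/5 - 30878) = ((-¼ - 4131/4) + 14904)*(-161476/5) = (-1033 + 14904)*(-161476/5) = 13871*(-161476/5) = -2239833596/5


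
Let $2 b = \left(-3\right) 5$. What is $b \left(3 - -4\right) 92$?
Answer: $-4830$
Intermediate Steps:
$b = - \frac{15}{2}$ ($b = \frac{\left(-3\right) 5}{2} = \frac{1}{2} \left(-15\right) = - \frac{15}{2} \approx -7.5$)
$b \left(3 - -4\right) 92 = - \frac{15 \left(3 - -4\right)}{2} \cdot 92 = - \frac{15 \left(3 + 4\right)}{2} \cdot 92 = \left(- \frac{15}{2}\right) 7 \cdot 92 = \left(- \frac{105}{2}\right) 92 = -4830$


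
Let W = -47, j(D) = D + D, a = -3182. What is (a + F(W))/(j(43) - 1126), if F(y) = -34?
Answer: 201/65 ≈ 3.0923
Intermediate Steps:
j(D) = 2*D
(a + F(W))/(j(43) - 1126) = (-3182 - 34)/(2*43 - 1126) = -3216/(86 - 1126) = -3216/(-1040) = -3216*(-1/1040) = 201/65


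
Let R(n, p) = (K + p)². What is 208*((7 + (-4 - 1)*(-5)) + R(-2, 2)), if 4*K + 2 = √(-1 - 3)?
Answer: 7072 + 312*I ≈ 7072.0 + 312.0*I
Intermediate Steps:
K = -½ + I/2 (K = -½ + √(-1 - 3)/4 = -½ + √(-4)/4 = -½ + (2*I)/4 = -½ + I/2 ≈ -0.5 + 0.5*I)
R(n, p) = (-½ + p + I/2)² (R(n, p) = ((-½ + I/2) + p)² = (-½ + p + I/2)²)
208*((7 + (-4 - 1)*(-5)) + R(-2, 2)) = 208*((7 + (-4 - 1)*(-5)) + (-1 + I + 2*2)²/4) = 208*((7 - 5*(-5)) + (-1 + I + 4)²/4) = 208*((7 + 25) + (3 + I)²/4) = 208*(32 + (3 + I)²/4) = 6656 + 52*(3 + I)²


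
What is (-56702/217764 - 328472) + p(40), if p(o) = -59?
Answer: -35771140693/108882 ≈ -3.2853e+5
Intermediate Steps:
(-56702/217764 - 328472) + p(40) = (-56702/217764 - 328472) - 59 = (-56702*1/217764 - 328472) - 59 = (-28351/108882 - 328472) - 59 = -35764716655/108882 - 59 = -35771140693/108882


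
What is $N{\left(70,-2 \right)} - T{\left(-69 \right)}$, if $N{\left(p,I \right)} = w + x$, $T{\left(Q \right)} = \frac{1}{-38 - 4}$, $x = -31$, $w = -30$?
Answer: $- \frac{2561}{42} \approx -60.976$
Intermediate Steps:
$T{\left(Q \right)} = - \frac{1}{42}$ ($T{\left(Q \right)} = \frac{1}{-42} = - \frac{1}{42}$)
$N{\left(p,I \right)} = -61$ ($N{\left(p,I \right)} = -30 - 31 = -61$)
$N{\left(70,-2 \right)} - T{\left(-69 \right)} = -61 - - \frac{1}{42} = -61 + \frac{1}{42} = - \frac{2561}{42}$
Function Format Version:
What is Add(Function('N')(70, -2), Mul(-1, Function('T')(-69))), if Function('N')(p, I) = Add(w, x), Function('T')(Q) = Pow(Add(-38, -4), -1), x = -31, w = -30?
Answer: Rational(-2561, 42) ≈ -60.976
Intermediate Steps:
Function('T')(Q) = Rational(-1, 42) (Function('T')(Q) = Pow(-42, -1) = Rational(-1, 42))
Function('N')(p, I) = -61 (Function('N')(p, I) = Add(-30, -31) = -61)
Add(Function('N')(70, -2), Mul(-1, Function('T')(-69))) = Add(-61, Mul(-1, Rational(-1, 42))) = Add(-61, Rational(1, 42)) = Rational(-2561, 42)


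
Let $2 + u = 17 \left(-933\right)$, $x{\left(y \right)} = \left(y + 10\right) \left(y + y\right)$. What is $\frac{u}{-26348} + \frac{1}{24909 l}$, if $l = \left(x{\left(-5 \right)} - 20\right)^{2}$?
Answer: $\frac{34574003833}{57426454050} \approx 0.60206$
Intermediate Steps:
$x{\left(y \right)} = 2 y \left(10 + y\right)$ ($x{\left(y \right)} = \left(10 + y\right) 2 y = 2 y \left(10 + y\right)$)
$u = -15863$ ($u = -2 + 17 \left(-933\right) = -2 - 15861 = -15863$)
$l = 4900$ ($l = \left(2 \left(-5\right) \left(10 - 5\right) - 20\right)^{2} = \left(2 \left(-5\right) 5 - 20\right)^{2} = \left(-50 - 20\right)^{2} = \left(-70\right)^{2} = 4900$)
$\frac{u}{-26348} + \frac{1}{24909 l} = - \frac{15863}{-26348} + \frac{1}{24909 \cdot 4900} = \left(-15863\right) \left(- \frac{1}{26348}\right) + \frac{1}{24909} \cdot \frac{1}{4900} = \frac{15863}{26348} + \frac{1}{122054100} = \frac{34574003833}{57426454050}$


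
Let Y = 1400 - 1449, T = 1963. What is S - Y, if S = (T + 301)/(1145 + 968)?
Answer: 105801/2113 ≈ 50.071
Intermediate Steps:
S = 2264/2113 (S = (1963 + 301)/(1145 + 968) = 2264/2113 ≈ 1.0715)
Y = -49
S - Y = 2264/2113 - 1*(-49) = 2264/2113 + 49 = 105801/2113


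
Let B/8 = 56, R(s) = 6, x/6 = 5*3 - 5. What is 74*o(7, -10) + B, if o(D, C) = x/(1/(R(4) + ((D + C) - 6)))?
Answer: -12872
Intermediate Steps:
x = 60 (x = 6*(5*3 - 5) = 6*(15 - 5) = 6*10 = 60)
B = 448 (B = 8*56 = 448)
o(D, C) = 60*C + 60*D (o(D, C) = 60/(1/(6 + ((D + C) - 6))) = 60/(1/(6 + ((C + D) - 6))) = 60/(1/(6 + (-6 + C + D))) = 60/(1/(C + D)) = 60*(C + D) = 60*C + 60*D)
74*o(7, -10) + B = 74*(60*(-10) + 60*7) + 448 = 74*(-600 + 420) + 448 = 74*(-180) + 448 = -13320 + 448 = -12872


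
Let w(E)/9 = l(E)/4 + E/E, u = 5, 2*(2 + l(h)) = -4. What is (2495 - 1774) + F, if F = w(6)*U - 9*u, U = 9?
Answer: 676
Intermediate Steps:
l(h) = -4 (l(h) = -2 + (½)*(-4) = -2 - 2 = -4)
w(E) = 0 (w(E) = 9*(-4/4 + E/E) = 9*(-4*¼ + 1) = 9*(-1 + 1) = 9*0 = 0)
F = -45 (F = 0*9 - 9*5 = 0 - 45 = -45)
(2495 - 1774) + F = (2495 - 1774) - 45 = 721 - 45 = 676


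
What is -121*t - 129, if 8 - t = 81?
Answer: 8704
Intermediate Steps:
t = -73 (t = 8 - 1*81 = 8 - 81 = -73)
-121*t - 129 = -121*(-73) - 129 = 8833 - 129 = 8704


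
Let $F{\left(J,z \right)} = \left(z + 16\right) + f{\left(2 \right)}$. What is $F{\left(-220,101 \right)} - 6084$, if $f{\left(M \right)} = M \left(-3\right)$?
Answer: $-5973$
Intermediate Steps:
$f{\left(M \right)} = - 3 M$
$F{\left(J,z \right)} = 10 + z$ ($F{\left(J,z \right)} = \left(z + 16\right) - 6 = \left(16 + z\right) - 6 = 10 + z$)
$F{\left(-220,101 \right)} - 6084 = \left(10 + 101\right) - 6084 = 111 - 6084 = -5973$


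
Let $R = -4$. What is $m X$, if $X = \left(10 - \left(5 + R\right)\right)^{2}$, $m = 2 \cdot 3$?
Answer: $486$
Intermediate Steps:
$m = 6$
$X = 81$ ($X = \left(10 - 1\right)^{2} = 9^{2} = 81$)
$m X = 6 \cdot 81 = 486$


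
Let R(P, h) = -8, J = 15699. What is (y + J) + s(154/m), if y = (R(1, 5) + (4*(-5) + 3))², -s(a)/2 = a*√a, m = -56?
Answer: 16324 + 11*I*√11/4 ≈ 16324.0 + 9.1207*I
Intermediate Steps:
s(a) = -2*a^(3/2) (s(a) = -2*a*√a = -2*a^(3/2))
y = 625 (y = (-8 + (4*(-5) + 3))² = (-8 + (-20 + 3))² = (-8 - 17)² = (-25)² = 625)
(y + J) + s(154/m) = (625 + 15699) - 2*154*√154*(-I*√14/1568) = 16324 - 2*(-11*I*√11/8) = 16324 - (-11)*I*√11/4 = 16324 + 11*I*√11/4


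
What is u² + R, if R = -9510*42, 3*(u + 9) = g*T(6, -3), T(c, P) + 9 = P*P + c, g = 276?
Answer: -104571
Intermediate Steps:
T(c, P) = -9 + c + P² (T(c, P) = -9 + (P*P + c) = -9 + (P² + c) = -9 + (c + P²) = -9 + c + P²)
u = 543 (u = -9 + (276*(-9 + 6 + (-3)²))/3 = -9 + (276*(-9 + 6 + 9))/3 = -9 + (276*6)/3 = -9 + (⅓)*1656 = -9 + 552 = 543)
R = -399420
u² + R = 543² - 399420 = 294849 - 399420 = -104571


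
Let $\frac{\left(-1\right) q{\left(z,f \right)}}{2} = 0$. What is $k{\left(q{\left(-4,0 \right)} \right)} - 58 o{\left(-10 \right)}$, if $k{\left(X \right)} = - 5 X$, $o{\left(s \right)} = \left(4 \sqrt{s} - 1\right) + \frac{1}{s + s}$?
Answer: $\frac{609}{10} - 232 i \sqrt{10} \approx 60.9 - 733.65 i$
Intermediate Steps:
$o{\left(s \right)} = -1 + \frac{1}{2 s} + 4 \sqrt{s}$ ($o{\left(s \right)} = \left(-1 + 4 \sqrt{s}\right) + \frac{1}{2 s} = -1 + \frac{1}{2 s} + 4 \sqrt{s}$)
$q{\left(z,f \right)} = 0$ ($q{\left(z,f \right)} = \left(-2\right) 0 = 0$)
$k{\left(q{\left(-4,0 \right)} \right)} - 58 o{\left(-10 \right)} = \left(-5\right) 0 - 58 \frac{\frac{1}{2} - -10 + 4 \left(-10\right)^{\frac{3}{2}}}{-10} = 0 - 58 \left(- \frac{\frac{1}{2} + 10 + 4 \left(- 10 i \sqrt{10}\right)}{10}\right) = 0 - 58 \left(- \frac{\frac{1}{2} + 10 - 40 i \sqrt{10}}{10}\right) = 0 - 58 \left(- \frac{\frac{21}{2} - 40 i \sqrt{10}}{10}\right) = 0 - 58 \left(- \frac{21}{20} + 4 i \sqrt{10}\right) = 0 + \left(\frac{609}{10} - 232 i \sqrt{10}\right) = \frac{609}{10} - 232 i \sqrt{10}$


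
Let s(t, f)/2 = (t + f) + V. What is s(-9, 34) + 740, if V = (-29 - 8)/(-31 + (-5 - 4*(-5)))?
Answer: 6357/8 ≈ 794.63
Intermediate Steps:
V = 37/16 (V = -37/(-31 + (-5 + 20)) = -37/(-31 + 15) = -37/(-16) = -37*(-1/16) = 37/16 ≈ 2.3125)
s(t, f) = 37/8 + 2*f + 2*t (s(t, f) = 2*((t + f) + 37/16) = 2*((f + t) + 37/16) = 2*(37/16 + f + t) = 37/8 + 2*f + 2*t)
s(-9, 34) + 740 = (37/8 + 2*34 + 2*(-9)) + 740 = (37/8 + 68 - 18) + 740 = 437/8 + 740 = 6357/8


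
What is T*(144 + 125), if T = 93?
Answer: 25017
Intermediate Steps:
T*(144 + 125) = 93*(144 + 125) = 93*269 = 25017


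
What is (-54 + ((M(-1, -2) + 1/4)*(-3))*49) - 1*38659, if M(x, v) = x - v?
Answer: -155587/4 ≈ -38897.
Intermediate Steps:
(-54 + ((M(-1, -2) + 1/4)*(-3))*49) - 1*38659 = (-54 + (((-1 - 1*(-2)) + 1/4)*(-3))*49) - 1*38659 = (-54 + (((-1 + 2) + ¼)*(-3))*49) - 38659 = (-54 + ((1 + ¼)*(-3))*49) - 38659 = (-54 + ((5/4)*(-3))*49) - 38659 = (-54 - 15/4*49) - 38659 = (-54 - 735/4) - 38659 = -951/4 - 38659 = -155587/4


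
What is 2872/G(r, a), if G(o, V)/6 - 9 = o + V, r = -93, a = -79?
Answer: -1436/489 ≈ -2.9366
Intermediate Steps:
G(o, V) = 54 + 6*V + 6*o (G(o, V) = 54 + 6*(o + V) = 54 + 6*(V + o) = 54 + (6*V + 6*o) = 54 + 6*V + 6*o)
2872/G(r, a) = 2872/(54 + 6*(-79) + 6*(-93)) = 2872/(54 - 474 - 558) = 2872/(-978) = 2872*(-1/978) = -1436/489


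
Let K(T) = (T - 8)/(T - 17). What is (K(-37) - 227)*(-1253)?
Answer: 1700321/6 ≈ 2.8339e+5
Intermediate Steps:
K(T) = (-8 + T)/(-17 + T)
(K(-37) - 227)*(-1253) = ((-8 - 37)/(-17 - 37) - 227)*(-1253) = (-45/(-54) - 227)*(-1253) = (-1/54*(-45) - 227)*(-1253) = (⅚ - 227)*(-1253) = -1357/6*(-1253) = 1700321/6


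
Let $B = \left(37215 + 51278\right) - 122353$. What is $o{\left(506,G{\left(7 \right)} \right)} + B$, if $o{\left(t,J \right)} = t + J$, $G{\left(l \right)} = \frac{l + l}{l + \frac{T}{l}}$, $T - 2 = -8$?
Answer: $- \frac{1434124}{43} \approx -33352.0$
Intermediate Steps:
$T = -6$ ($T = 2 - 8 = -6$)
$G{\left(l \right)} = \frac{2 l}{l - \frac{6}{l}}$ ($G{\left(l \right)} = \frac{l + l}{l - \frac{6}{l}} = \frac{2 l}{l - \frac{6}{l}}$)
$o{\left(t,J \right)} = J + t$
$B = -33860$ ($B = 88493 - 122353 = -33860$)
$o{\left(506,G{\left(7 \right)} \right)} + B = \left(\frac{2 \cdot 7^{2}}{-6 + 7^{2}} + 506\right) - 33860 = \left(2 \cdot 49 \frac{1}{-6 + 49} + 506\right) - 33860 = \left(2 \cdot 49 \cdot \frac{1}{43} + 506\right) - 33860 = \left(\frac{98}{43} + 506\right) - 33860 = \frac{21856}{43} - 33860 = - \frac{1434124}{43}$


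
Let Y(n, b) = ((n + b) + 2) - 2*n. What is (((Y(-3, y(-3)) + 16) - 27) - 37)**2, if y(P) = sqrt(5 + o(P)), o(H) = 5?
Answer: (43 - sqrt(10))**2 ≈ 1587.0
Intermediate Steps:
y(P) = sqrt(10) (y(P) = sqrt(5 + 5) = sqrt(10))
Y(n, b) = 2 + b - n (Y(n, b) = ((b + n) + 2) - 2*n = (2 + b + n) - 2*n = 2 + b - n)
(((Y(-3, y(-3)) + 16) - 27) - 37)**2 = ((((2 + sqrt(10) - 1*(-3)) + 16) - 27) - 37)**2 = ((((2 + sqrt(10) + 3) + 16) - 27) - 37)**2 = ((((5 + sqrt(10)) + 16) - 27) - 37)**2 = (((21 + sqrt(10)) - 27) - 37)**2 = ((-6 + sqrt(10)) - 37)**2 = (-43 + sqrt(10))**2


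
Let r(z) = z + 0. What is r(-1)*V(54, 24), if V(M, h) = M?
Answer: -54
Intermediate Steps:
r(z) = z
r(-1)*V(54, 24) = -1*54 = -54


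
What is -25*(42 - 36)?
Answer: -150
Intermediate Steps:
-25*(42 - 36) = -25*6 = -150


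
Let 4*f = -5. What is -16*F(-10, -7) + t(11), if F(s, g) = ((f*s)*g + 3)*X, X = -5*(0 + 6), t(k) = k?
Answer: -40549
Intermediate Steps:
f = -5/4 (f = (¼)*(-5) = -5/4 ≈ -1.2500)
X = -30 (X = -5*6 = -30)
F(s, g) = -90 + 75*g*s/2 (F(s, g) = ((-5*s/4)*g + 3)*(-30) = (-5*g*s/4 + 3)*(-30) = (3 - 5*g*s/4)*(-30) = -90 + 75*g*s/2)
-16*F(-10, -7) + t(11) = -16*(-90 + (75/2)*(-7)*(-10)) + 11 = -16*(-90 + 2625) + 11 = -16*2535 + 11 = -40560 + 11 = -40549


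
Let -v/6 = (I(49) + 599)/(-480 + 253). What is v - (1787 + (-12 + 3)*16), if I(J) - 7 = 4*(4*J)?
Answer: -364621/227 ≈ -1606.3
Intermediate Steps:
I(J) = 7 + 16*J (I(J) = 7 + 4*(4*J) = 7 + 16*J)
v = 8340/227 (v = -6*((7 + 16*49) + 599)/(-480 + 253) = -6*((7 + 784) + 599)/(-227) = -6*(791 + 599)*(-1)/227 = -8340*(-1)/227 = -6*(-1390/227) = 8340/227 ≈ 36.740)
v - (1787 + (-12 + 3)*16) = 8340/227 - (1787 + (-12 + 3)*16) = 8340/227 - (1787 - 9*16) = 8340/227 - (1787 - 144) = 8340/227 - 1*1643 = 8340/227 - 1643 = -364621/227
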